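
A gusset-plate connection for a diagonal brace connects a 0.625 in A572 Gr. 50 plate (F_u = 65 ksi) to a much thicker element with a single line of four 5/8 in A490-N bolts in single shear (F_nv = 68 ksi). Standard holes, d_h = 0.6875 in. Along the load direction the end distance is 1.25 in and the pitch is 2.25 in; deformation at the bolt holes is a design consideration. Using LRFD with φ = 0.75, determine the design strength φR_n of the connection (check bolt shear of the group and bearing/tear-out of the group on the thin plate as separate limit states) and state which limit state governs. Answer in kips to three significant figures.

Bolt shear: A_b = π·0.625²/4 = 0.3068 in²; R_n = 68 × 0.3068 × 4 × 1 = 83.45 kips → 0.75 × 83.45 = 62.6 kips.
Bearing (1.2 l_c t F_u ≤ 2.4 d t F_u): upper limit = 2.4·0.625·0.625·65 = 60.94 kips.
  Edge l_c = 1.25 − 0.6875/2 = 0.9062 → r_n = 44.18 kips; interior l_c = 2.25 − 0.6875 = 1.562 → r_n = 60.94 kips.
  R_n,bearing = 1·44.18 + 3·60.94 = 227 kips → 0.75 × 227 = 170 kips.
Bolt shear governs: 62.6 kips.

62.6 kips (bolt shear governs)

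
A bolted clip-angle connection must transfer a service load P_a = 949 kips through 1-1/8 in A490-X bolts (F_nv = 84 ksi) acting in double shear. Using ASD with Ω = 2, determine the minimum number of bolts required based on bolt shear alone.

A_b = π·1.125²/4 = 0.994 in².
Per-bolt allowable strength R_n/Ω = 84 × 0.994 × 2 / 2 = 83.5 kips.
n ≥ 949 / 83.5 = 11.37 → use 12 bolts.

12 bolts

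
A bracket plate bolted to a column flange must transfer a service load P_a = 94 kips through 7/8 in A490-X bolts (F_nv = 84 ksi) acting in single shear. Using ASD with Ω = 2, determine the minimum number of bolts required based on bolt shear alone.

A_b = π·0.875²/4 = 0.6013 in².
Per-bolt allowable strength R_n/Ω = 84 × 0.6013 × 1 / 2 = 25.26 kips.
n ≥ 94 / 25.26 = 3.722 → use 4 bolts.

4 bolts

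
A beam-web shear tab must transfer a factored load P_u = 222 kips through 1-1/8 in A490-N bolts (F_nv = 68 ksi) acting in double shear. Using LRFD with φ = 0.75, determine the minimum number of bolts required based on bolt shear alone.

A_b = π·1.125²/4 = 0.994 in².
Per-bolt design strength φR_n = 0.75 × 68 × 0.994 × 2 = 101.4 kips.
n ≥ 222 / 101.4 = 2.19 → use 3 bolts.

3 bolts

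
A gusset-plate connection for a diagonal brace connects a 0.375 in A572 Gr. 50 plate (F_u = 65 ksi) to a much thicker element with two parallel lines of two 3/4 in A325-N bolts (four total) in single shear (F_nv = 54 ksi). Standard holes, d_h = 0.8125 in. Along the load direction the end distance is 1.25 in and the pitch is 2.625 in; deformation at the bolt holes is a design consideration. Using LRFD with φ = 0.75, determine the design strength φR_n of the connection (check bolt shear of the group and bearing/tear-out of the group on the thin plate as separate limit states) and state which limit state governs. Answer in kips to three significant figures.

71.6 kips (bolt shear governs)

Bolt shear: A_b = π·0.75²/4 = 0.4418 in²; R_n = 54 × 0.4418 × 4 × 1 = 95.43 kips → 0.75 × 95.43 = 71.6 kips.
Bearing (1.2 l_c t F_u ≤ 2.4 d t F_u): upper limit = 2.4·0.75·0.375·65 = 43.87 kips.
  Edge l_c = 1.25 − 0.8125/2 = 0.8438 → r_n = 24.68 kips; interior l_c = 2.625 − 0.8125 = 1.812 → r_n = 43.87 kips.
  R_n,bearing = 2·24.68 + 2·43.87 = 137.1 kips → 0.75 × 137.1 = 103 kips.
Bolt shear governs: 71.6 kips.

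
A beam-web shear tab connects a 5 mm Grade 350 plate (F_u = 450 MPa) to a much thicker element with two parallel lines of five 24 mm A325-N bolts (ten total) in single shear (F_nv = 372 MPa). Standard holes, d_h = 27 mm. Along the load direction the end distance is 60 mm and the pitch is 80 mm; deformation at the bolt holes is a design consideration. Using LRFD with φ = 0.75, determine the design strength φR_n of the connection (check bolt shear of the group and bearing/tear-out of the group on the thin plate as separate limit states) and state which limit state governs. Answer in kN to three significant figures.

966 kN (bearing governs)

Bolt shear: A_b = π·24²/4 = 452.4 mm²; R_n = 372 × 452.4 × 10 × 1 / 1000 = 1683 kN → 0.75 × 1683 = 1260 kN.
Bearing (1.2 l_c t F_u ≤ 2.4 d t F_u): upper limit = 2.4·24·5·450 / 1000 = 129.6 kN.
  Edge l_c = 60 − 27/2 = 46.5 → r_n = 125.5 kN; interior l_c = 80 − 27 = 53 → r_n = 129.6 kN.
  R_n,bearing = 2·125.5 + 8·129.6 = 1288 kN → 0.75 × 1288 = 966 kN.
Bearing governs: 966 kN.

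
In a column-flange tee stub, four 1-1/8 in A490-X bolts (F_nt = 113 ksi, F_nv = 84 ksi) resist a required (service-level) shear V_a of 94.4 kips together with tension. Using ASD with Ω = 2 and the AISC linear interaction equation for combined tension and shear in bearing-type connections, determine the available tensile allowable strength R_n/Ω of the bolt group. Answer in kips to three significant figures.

A_b = π·1.125²/4 = 0.994 in²; f_rv = 94.4 / (4 × 0.994) = 23.74 ksi.
F'_nt = 1.3 F_nt − (Ω F_nt / F_nv) f_rv = 1.3·113 − (2·113/84)·23.74 = 83.02 ksi, capped at F_nt → F'_nt = 83.02 ksi.
R_n = F'_nt · A_b · n = 83.02 × 0.994 × 4 = 330.1 kips.
Allowable strength R_n/Ω = 330.1 / 2 = 165 kips.

165 kips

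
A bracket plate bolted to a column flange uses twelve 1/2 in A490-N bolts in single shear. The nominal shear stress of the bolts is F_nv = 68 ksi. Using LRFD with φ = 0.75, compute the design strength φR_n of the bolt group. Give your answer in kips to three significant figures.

120 kips

A_b = π × 0.5² / 4 = 0.1963 in².
R_n = F_nv · A_b · n · n_s = 68 × 0.1963 × 12 × 1 = 160.2 kips.
Design strength φR_n = 0.75 × 160.2 = 120 kips.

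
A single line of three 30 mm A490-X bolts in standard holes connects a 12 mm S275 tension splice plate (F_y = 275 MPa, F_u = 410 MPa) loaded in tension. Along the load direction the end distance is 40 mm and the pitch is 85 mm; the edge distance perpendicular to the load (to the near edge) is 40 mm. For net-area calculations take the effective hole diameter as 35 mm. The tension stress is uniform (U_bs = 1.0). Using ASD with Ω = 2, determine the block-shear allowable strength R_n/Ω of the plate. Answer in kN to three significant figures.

236 kN

Shear plane L_v = 40 + 2·85 = 210 mm; A_gv = 210 × 12 = 2520 mm².
A_nv = (210 − 2.5·35) × 12 = 1470 mm².
A_nt = (40 − 0.5·35) × 12 = 270 mm².
0.6 F_u A_nv = 361.6 kN; 0.6 F_y A_gv = 415.8 kN → shear rupture governs the shear term.
R_n = 361.6 + 1.0 × 410 × 270 / 1000 = 472.3 kN.
Allowable strength R_n/Ω = 472.3 / 2 = 236 kN.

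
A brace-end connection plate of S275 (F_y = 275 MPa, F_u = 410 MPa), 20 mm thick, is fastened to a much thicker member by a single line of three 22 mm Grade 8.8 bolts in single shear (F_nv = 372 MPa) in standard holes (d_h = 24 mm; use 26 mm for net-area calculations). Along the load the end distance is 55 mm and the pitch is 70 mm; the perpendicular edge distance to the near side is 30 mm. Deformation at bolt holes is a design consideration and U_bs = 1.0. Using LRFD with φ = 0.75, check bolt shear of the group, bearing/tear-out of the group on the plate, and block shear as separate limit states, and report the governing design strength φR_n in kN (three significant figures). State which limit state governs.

Bolt shear: A_b = π·22²/4 = 380.1 mm²; R_n = 372 × 380.1 × 3 × 1 / 1000 = 424.2 kN → 0.75 × 424.2 = 318 kN.
Bearing: edge l_c = 43, r_n = 423.1 kN; interior l_c = 46, r_n = 433 kN; R_n = 423.1 + 2·433 = 1289 kN → 967 kN.
Block shear: A_gv = 3900, A_nv = 2600, A_nt = 340 mm²; R_n = min(0.6F_uA_nv, 0.6F_yA_gv) + U_bs·F_u·A_nt = 779 kN → 584 kN.
Bolt shear governs: 318 kN.

318 kN (bolt shear governs)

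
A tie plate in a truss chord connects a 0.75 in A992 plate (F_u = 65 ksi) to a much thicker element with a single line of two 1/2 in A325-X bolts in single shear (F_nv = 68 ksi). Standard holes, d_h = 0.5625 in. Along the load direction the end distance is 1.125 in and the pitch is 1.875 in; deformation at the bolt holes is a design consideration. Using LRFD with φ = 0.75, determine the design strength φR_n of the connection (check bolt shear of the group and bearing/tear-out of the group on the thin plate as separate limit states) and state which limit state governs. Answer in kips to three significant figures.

20 kips (bolt shear governs)

Bolt shear: A_b = π·0.5²/4 = 0.1963 in²; R_n = 68 × 0.1963 × 2 × 1 = 26.7 kips → 0.75 × 26.7 = 20 kips.
Bearing (1.2 l_c t F_u ≤ 2.4 d t F_u): upper limit = 2.4·0.5·0.75·65 = 58.5 kips.
  Edge l_c = 1.125 − 0.5625/2 = 0.8438 → r_n = 49.36 kips; interior l_c = 1.875 − 0.5625 = 1.312 → r_n = 58.5 kips.
  R_n,bearing = 1·49.36 + 1·58.5 = 107.9 kips → 0.75 × 107.9 = 80.9 kips.
Bolt shear governs: 20 kips.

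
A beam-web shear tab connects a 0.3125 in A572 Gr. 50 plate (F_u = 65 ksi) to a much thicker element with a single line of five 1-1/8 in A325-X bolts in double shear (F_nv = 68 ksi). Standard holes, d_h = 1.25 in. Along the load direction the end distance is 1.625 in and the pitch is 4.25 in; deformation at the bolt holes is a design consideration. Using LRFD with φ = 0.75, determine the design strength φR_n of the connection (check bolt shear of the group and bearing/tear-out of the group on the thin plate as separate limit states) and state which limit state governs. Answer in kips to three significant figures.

183 kips (bearing governs)

Bolt shear: A_b = π·1.125²/4 = 0.994 in²; R_n = 68 × 0.994 × 5 × 2 = 675.9 kips → 0.75 × 675.9 = 507 kips.
Bearing (1.2 l_c t F_u ≤ 2.4 d t F_u): upper limit = 2.4·1.125·0.3125·65 = 54.84 kips.
  Edge l_c = 1.625 − 1.25/2 = 1 → r_n = 24.38 kips; interior l_c = 4.25 − 1.25 = 3 → r_n = 54.84 kips.
  R_n,bearing = 1·24.38 + 4·54.84 = 243.7 kips → 0.75 × 243.7 = 183 kips.
Bearing governs: 183 kips.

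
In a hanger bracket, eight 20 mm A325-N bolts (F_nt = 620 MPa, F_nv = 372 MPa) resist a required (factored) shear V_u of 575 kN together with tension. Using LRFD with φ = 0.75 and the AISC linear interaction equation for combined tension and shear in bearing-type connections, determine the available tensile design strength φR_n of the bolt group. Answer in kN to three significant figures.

A_b = π·20²/4 = 314.2 mm²; f_rv = 575 × 1000 / (8 × 314.2) = 228.8 MPa.
F'_nt = 1.3 F_nt − (F_nt / φF_nv) f_rv = 1.3·620 − (620/(0.75·372))·228.8 = 297.6 MPa, capped at F_nt → F'_nt = 297.6 MPa.
R_n = F'_nt · A_b · n = 297.6 × 314.2 × 8 / 1000 = 747.9 kN.
Design strength φR_n = 0.75 × 747.9 = 561 kN.

561 kN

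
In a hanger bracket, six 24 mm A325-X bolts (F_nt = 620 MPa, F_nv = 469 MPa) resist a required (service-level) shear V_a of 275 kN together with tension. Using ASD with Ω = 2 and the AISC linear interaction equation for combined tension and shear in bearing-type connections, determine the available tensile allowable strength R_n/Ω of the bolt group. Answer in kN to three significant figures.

730 kN

A_b = π·24²/4 = 452.4 mm²; f_rv = 275 × 1000 / (6 × 452.4) = 101.3 MPa.
F'_nt = 1.3 F_nt − (Ω F_nt / F_nv) f_rv = 1.3·620 − (2·620/469)·101.3 = 538.1 MPa, capped at F_nt → F'_nt = 538.1 MPa.
R_n = F'_nt · A_b · n = 538.1 × 452.4 × 6 / 1000 = 1461 kN.
Allowable strength R_n/Ω = 1461 / 2 = 730 kN.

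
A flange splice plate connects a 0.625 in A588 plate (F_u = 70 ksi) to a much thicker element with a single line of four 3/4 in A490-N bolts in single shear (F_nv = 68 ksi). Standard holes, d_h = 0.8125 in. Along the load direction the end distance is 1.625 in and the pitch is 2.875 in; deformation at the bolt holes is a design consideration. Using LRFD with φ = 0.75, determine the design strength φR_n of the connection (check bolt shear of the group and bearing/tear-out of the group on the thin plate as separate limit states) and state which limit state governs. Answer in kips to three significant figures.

90.1 kips (bolt shear governs)

Bolt shear: A_b = π·0.75²/4 = 0.4418 in²; R_n = 68 × 0.4418 × 4 × 1 = 120.2 kips → 0.75 × 120.2 = 90.1 kips.
Bearing (1.2 l_c t F_u ≤ 2.4 d t F_u): upper limit = 2.4·0.75·0.625·70 = 78.75 kips.
  Edge l_c = 1.625 − 0.8125/2 = 1.219 → r_n = 63.98 kips; interior l_c = 2.875 − 0.8125 = 2.062 → r_n = 78.75 kips.
  R_n,bearing = 1·63.98 + 3·78.75 = 300.2 kips → 0.75 × 300.2 = 225 kips.
Bolt shear governs: 90.1 kips.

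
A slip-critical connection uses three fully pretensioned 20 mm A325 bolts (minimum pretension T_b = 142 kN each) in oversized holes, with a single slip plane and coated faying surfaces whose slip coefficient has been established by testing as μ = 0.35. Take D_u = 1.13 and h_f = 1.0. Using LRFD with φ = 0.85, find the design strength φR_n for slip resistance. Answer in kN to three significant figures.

143 kN

R_n = μ · D_u · h_f · T_b · n_s · n_b = 0.35 × 1.13 × 1.0 × 142 × 1 × 3 = 168.5 kN.
Design strength φR_n = 0.85 × 168.5 = 143 kN.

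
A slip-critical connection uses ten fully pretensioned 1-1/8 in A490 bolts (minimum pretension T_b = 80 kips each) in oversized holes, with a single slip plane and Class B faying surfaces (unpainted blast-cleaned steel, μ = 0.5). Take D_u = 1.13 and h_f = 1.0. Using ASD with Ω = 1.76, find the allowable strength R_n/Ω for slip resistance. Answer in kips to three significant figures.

R_n = μ · D_u · h_f · T_b · n_s · n_b = 0.5 × 1.13 × 1.0 × 80 × 1 × 10 = 452 kips.
Allowable strength R_n/Ω = 452 / 1.76 = 257 kips.

257 kips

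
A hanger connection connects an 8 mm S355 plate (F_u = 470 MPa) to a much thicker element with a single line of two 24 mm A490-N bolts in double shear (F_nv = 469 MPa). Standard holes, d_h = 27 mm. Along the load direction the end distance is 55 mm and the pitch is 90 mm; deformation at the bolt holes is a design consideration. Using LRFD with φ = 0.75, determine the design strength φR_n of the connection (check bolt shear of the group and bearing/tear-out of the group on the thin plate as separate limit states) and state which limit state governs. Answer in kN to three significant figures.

303 kN (bearing governs)

Bolt shear: A_b = π·24²/4 = 452.4 mm²; R_n = 469 × 452.4 × 2 × 2 / 1000 = 848.7 kN → 0.75 × 848.7 = 637 kN.
Bearing (1.2 l_c t F_u ≤ 2.4 d t F_u): upper limit = 2.4·24·8·470 / 1000 = 216.6 kN.
  Edge l_c = 55 − 27/2 = 41.5 → r_n = 187.2 kN; interior l_c = 90 − 27 = 63 → r_n = 216.6 kN.
  R_n,bearing = 1·187.2 + 1·216.6 = 403.8 kN → 0.75 × 403.8 = 303 kN.
Bearing governs: 303 kN.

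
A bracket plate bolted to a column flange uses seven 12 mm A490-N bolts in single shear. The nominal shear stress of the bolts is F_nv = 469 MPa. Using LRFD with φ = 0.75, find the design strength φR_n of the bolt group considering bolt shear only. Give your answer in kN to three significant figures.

A_b = π × 12² / 4 = 113.1 mm².
R_n = F_nv · A_b · n · n_s = 469 × 113.1 × 7 × 1 / 1000 = 371.3 kN.
Design strength φR_n = 0.75 × 371.3 = 278 kN.

278 kN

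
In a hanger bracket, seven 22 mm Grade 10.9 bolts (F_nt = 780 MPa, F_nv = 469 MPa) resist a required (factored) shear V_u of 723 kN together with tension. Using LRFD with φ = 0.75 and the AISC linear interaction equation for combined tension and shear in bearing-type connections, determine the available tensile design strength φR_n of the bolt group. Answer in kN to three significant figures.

A_b = π·22²/4 = 380.1 mm²; f_rv = 723 × 1000 / (7 × 380.1) = 271.7 MPa.
F'_nt = 1.3 F_nt − (F_nt / φF_nv) f_rv = 1.3·780 − (780/(0.75·469))·271.7 = 411.5 MPa, capped at F_nt → F'_nt = 411.5 MPa.
R_n = F'_nt · A_b · n = 411.5 × 380.1 × 7 / 1000 = 1095 kN.
Design strength φR_n = 0.75 × 1095 = 821 kN.

821 kN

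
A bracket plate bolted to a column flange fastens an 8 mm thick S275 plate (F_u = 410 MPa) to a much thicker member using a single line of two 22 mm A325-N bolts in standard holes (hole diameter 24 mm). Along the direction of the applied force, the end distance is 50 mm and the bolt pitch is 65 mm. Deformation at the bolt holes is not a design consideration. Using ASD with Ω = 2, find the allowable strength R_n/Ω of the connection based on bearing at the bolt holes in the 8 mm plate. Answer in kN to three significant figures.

194 kN

Per bolt r_n = 1.5 l_c t F_u ≤ 3.0 d t F_u; upper limit = 3.0 × 22 × 8 × 410 / 1000 = 216.5 kN.
Edge bolt: l_c = 50 − 24/2 = 38 mm → 1.5 × 38 × 8 × 410 / 1000 = 187 → r_n = 187 kN.
Interior bolts: l_c = 65 − 24 = 41 mm → 1.5 × 41 × 8 × 410 / 1000 = 201.7 → r_n = 201.7 kN.
R_n = 1 × 187 + 1 × 201.7 = 388.7 kN.
Allowable strength R_n/Ω = 388.7 / 2 = 194 kN.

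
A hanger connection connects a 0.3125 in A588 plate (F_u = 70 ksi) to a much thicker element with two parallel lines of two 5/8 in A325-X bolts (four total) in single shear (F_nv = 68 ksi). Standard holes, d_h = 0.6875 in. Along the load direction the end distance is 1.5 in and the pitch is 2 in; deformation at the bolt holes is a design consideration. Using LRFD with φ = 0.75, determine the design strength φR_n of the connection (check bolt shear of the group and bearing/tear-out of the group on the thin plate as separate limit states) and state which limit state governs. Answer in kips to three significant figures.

Bolt shear: A_b = π·0.625²/4 = 0.3068 in²; R_n = 68 × 0.3068 × 4 × 1 = 83.45 kips → 0.75 × 83.45 = 62.6 kips.
Bearing (1.2 l_c t F_u ≤ 2.4 d t F_u): upper limit = 2.4·0.625·0.3125·70 = 32.81 kips.
  Edge l_c = 1.5 − 0.6875/2 = 1.156 → r_n = 30.35 kips; interior l_c = 2 − 0.6875 = 1.312 → r_n = 32.81 kips.
  R_n,bearing = 2·30.35 + 2·32.81 = 126.3 kips → 0.75 × 126.3 = 94.7 kips.
Bolt shear governs: 62.6 kips.

62.6 kips (bolt shear governs)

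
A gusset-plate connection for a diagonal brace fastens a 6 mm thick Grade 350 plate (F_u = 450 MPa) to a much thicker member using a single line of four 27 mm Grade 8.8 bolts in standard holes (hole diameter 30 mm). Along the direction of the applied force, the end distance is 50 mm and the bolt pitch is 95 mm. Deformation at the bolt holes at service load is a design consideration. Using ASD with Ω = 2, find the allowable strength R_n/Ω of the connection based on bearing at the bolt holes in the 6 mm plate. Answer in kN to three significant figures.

Per bolt r_n = 1.2 l_c t F_u ≤ 2.4 d t F_u; upper limit = 2.4 × 27 × 6 × 450 / 1000 = 175 kN.
Edge bolt: l_c = 50 − 30/2 = 35 mm → 1.2 × 35 × 6 × 450 / 1000 = 113.4 → r_n = 113.4 kN.
Interior bolts: l_c = 95 − 30 = 65 mm → 1.2 × 65 × 6 × 450 / 1000 = 210.6 → r_n = 175 kN.
R_n = 1 × 113.4 + 3 × 175 = 638.3 kN.
Allowable strength R_n/Ω = 638.3 / 2 = 319 kN.

319 kN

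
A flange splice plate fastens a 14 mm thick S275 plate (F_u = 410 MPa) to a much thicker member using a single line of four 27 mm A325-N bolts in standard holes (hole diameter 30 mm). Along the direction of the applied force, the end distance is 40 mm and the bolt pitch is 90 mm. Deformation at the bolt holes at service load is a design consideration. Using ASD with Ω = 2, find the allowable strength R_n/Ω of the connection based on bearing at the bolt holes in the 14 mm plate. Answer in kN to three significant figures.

644 kN

Per bolt r_n = 1.2 l_c t F_u ≤ 2.4 d t F_u; upper limit = 2.4 × 27 × 14 × 410 / 1000 = 372 kN.
Edge bolt: l_c = 40 − 30/2 = 25 mm → 1.2 × 25 × 14 × 410 / 1000 = 172.2 → r_n = 172.2 kN.
Interior bolts: l_c = 90 − 30 = 60 mm → 1.2 × 60 × 14 × 410 / 1000 = 413.3 → r_n = 372 kN.
R_n = 1 × 172.2 + 3 × 372 = 1288 kN.
Allowable strength R_n/Ω = 1288 / 2 = 644 kN.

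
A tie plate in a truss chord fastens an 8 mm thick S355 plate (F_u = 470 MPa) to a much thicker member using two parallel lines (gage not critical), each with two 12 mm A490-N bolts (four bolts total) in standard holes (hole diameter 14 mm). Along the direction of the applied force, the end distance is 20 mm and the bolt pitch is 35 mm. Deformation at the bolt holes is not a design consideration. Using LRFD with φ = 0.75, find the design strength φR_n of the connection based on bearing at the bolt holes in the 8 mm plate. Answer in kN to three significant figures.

288 kN

Per bolt r_n = 1.5 l_c t F_u ≤ 3.0 d t F_u; upper limit = 3.0 × 12 × 8 × 470 / 1000 = 135.4 kN.
Edge bolt: l_c = 20 − 14/2 = 13 mm → 1.5 × 13 × 8 × 470 / 1000 = 73.32 → r_n = 73.32 kN.
Interior bolts: l_c = 35 − 14 = 21 mm → 1.5 × 21 × 8 × 470 / 1000 = 118.4 → r_n = 118.4 kN.
R_n = 2 × 73.32 + 2 × 118.4 = 383.5 kN.
Design strength φR_n = 0.75 × 383.5 = 288 kN.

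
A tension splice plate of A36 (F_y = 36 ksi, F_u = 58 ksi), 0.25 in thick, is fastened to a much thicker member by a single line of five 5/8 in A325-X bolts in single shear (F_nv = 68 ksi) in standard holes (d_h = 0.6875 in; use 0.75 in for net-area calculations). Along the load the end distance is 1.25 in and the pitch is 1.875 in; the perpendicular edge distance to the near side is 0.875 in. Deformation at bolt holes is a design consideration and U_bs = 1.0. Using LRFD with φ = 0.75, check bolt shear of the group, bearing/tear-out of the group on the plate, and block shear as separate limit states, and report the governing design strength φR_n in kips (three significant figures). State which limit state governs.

Bolt shear: A_b = π·0.625²/4 = 0.3068 in²; R_n = 68 × 0.3068 × 5 × 1 = 104.3 kips → 0.75 × 104.3 = 78.2 kips.
Bearing: edge l_c = 0.9062, r_n = 15.77 kips; interior l_c = 1.188, r_n = 20.66 kips; R_n = 15.77 + 4·20.66 = 98.42 kips → 73.8 kips.
Block shear: A_gv = 2.188, A_nv = 1.344, A_nt = 0.125 in²; R_n = min(0.6F_uA_nv, 0.6F_yA_gv) + U_bs·F_u·A_nt = 54.01 kips → 40.5 kips.
Block shear governs: 40.5 kips.

40.5 kips (block shear governs)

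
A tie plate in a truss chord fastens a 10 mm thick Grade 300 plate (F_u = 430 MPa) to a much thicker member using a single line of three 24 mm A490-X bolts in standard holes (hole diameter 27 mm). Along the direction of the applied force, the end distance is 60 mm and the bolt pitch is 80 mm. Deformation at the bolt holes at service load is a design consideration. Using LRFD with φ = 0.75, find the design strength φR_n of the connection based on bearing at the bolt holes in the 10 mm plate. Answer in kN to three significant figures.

Per bolt r_n = 1.2 l_c t F_u ≤ 2.4 d t F_u; upper limit = 2.4 × 24 × 10 × 430 / 1000 = 247.7 kN.
Edge bolt: l_c = 60 − 27/2 = 46.5 mm → 1.2 × 46.5 × 10 × 430 / 1000 = 239.9 → r_n = 239.9 kN.
Interior bolts: l_c = 80 − 27 = 53 mm → 1.2 × 53 × 10 × 430 / 1000 = 273.5 → r_n = 247.7 kN.
R_n = 1 × 239.9 + 2 × 247.7 = 735.3 kN.
Design strength φR_n = 0.75 × 735.3 = 551 kN.

551 kN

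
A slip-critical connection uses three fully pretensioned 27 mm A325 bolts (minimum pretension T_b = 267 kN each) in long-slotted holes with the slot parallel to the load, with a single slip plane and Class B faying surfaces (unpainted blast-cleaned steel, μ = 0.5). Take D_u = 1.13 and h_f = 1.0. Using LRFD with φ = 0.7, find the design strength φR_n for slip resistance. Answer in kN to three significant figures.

317 kN

R_n = μ · D_u · h_f · T_b · n_s · n_b = 0.5 × 1.13 × 1.0 × 267 × 1 × 3 = 452.6 kN.
Design strength φR_n = 0.7 × 452.6 = 317 kN.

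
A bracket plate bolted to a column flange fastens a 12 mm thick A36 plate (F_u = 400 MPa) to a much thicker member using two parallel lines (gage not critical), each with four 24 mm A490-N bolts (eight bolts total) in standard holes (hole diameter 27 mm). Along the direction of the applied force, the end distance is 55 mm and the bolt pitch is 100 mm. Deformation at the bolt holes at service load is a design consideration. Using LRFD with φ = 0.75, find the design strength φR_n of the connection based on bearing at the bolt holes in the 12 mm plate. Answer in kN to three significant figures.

Per bolt r_n = 1.2 l_c t F_u ≤ 2.4 d t F_u; upper limit = 2.4 × 24 × 12 × 400 / 1000 = 276.5 kN.
Edge bolt: l_c = 55 − 27/2 = 41.5 mm → 1.2 × 41.5 × 12 × 400 / 1000 = 239 → r_n = 239 kN.
Interior bolts: l_c = 100 − 27 = 73 mm → 1.2 × 73 × 12 × 400 / 1000 = 420.5 → r_n = 276.5 kN.
R_n = 2 × 239 + 6 × 276.5 = 2137 kN.
Design strength φR_n = 0.75 × 2137 = 1600 kN.

1600 kN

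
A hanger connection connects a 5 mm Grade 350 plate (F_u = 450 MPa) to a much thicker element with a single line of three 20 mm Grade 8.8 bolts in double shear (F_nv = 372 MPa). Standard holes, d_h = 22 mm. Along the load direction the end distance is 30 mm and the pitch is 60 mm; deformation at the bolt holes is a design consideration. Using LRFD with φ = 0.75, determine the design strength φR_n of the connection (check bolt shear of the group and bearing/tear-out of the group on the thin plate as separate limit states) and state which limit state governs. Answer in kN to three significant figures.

Bolt shear: A_b = π·20²/4 = 314.2 mm²; R_n = 372 × 314.2 × 3 × 2 / 1000 = 701.2 kN → 0.75 × 701.2 = 526 kN.
Bearing (1.2 l_c t F_u ≤ 2.4 d t F_u): upper limit = 2.4·20·5·450 / 1000 = 108 kN.
  Edge l_c = 30 − 22/2 = 19 → r_n = 51.3 kN; interior l_c = 60 − 22 = 38 → r_n = 102.6 kN.
  R_n,bearing = 1·51.3 + 2·102.6 = 256.5 kN → 0.75 × 256.5 = 192 kN.
Bearing governs: 192 kN.

192 kN (bearing governs)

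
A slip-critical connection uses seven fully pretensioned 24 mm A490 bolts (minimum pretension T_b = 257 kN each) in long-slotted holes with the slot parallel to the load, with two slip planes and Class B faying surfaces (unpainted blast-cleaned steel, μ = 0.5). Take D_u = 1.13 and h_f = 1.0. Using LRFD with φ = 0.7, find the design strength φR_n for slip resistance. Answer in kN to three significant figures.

R_n = μ · D_u · h_f · T_b · n_s · n_b = 0.5 × 1.13 × 1.0 × 257 × 2 × 7 = 2033 kN.
Design strength φR_n = 0.7 × 2033 = 1420 kN.

1420 kN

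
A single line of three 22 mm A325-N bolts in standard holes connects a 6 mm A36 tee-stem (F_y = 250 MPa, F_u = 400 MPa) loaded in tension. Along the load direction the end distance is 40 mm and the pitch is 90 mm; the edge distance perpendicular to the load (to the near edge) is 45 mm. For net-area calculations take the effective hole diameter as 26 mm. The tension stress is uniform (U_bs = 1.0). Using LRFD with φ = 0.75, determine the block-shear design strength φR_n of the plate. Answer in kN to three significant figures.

Shear plane L_v = 40 + 2·90 = 220 mm; A_gv = 220 × 6 = 1320 mm².
A_nv = (220 − 2.5·26) × 6 = 930 mm².
A_nt = (45 − 0.5·26) × 6 = 192 mm².
0.6 F_u A_nv = 223.2 kN; 0.6 F_y A_gv = 198 kN → shear yielding governs the shear term.
R_n = 198 + 1.0 × 400 × 192 / 1000 = 274.8 kN.
Design strength φR_n = 0.75 × 274.8 = 206 kN.

206 kN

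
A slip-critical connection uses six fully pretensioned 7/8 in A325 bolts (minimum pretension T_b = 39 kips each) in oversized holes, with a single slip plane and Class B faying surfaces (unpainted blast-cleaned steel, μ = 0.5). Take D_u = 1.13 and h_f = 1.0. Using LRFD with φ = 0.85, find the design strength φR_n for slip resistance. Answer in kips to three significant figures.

R_n = μ · D_u · h_f · T_b · n_s · n_b = 0.5 × 1.13 × 1.0 × 39 × 1 × 6 = 132.2 kips.
Design strength φR_n = 0.85 × 132.2 = 112 kips.

112 kips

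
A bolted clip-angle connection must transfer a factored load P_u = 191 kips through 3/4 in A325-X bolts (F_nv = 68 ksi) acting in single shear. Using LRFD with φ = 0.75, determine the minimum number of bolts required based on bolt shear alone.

9 bolts

A_b = π·0.75²/4 = 0.4418 in².
Per-bolt design strength φR_n = 0.75 × 68 × 0.4418 × 1 = 22.53 kips.
n ≥ 191 / 22.53 = 8.477 → use 9 bolts.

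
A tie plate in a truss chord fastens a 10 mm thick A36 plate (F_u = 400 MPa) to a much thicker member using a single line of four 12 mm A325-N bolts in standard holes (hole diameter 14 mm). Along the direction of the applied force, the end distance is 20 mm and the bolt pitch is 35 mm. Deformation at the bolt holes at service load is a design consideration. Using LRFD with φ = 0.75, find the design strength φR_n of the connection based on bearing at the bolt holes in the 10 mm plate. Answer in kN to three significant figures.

274 kN

Per bolt r_n = 1.2 l_c t F_u ≤ 2.4 d t F_u; upper limit = 2.4 × 12 × 10 × 400 / 1000 = 115.2 kN.
Edge bolt: l_c = 20 − 14/2 = 13 mm → 1.2 × 13 × 10 × 400 / 1000 = 62.4 → r_n = 62.4 kN.
Interior bolts: l_c = 35 − 14 = 21 mm → 1.2 × 21 × 10 × 400 / 1000 = 100.8 → r_n = 100.8 kN.
R_n = 1 × 62.4 + 3 × 100.8 = 364.8 kN.
Design strength φR_n = 0.75 × 364.8 = 274 kN.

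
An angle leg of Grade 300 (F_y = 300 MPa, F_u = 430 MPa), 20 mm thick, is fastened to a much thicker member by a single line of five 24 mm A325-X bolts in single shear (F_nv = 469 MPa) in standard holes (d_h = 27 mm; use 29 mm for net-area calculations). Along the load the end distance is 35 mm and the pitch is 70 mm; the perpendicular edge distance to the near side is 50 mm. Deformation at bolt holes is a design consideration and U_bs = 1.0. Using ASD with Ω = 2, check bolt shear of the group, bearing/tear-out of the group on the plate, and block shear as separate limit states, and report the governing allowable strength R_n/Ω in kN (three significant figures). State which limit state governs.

Bolt shear: A_b = π·24²/4 = 452.4 mm²; R_n = 469 × 452.4 × 5 × 1 / 1000 = 1061 kN → 1061 / 2 = 530 kN.
Bearing: edge l_c = 21.5, r_n = 221.9 kN; interior l_c = 43, r_n = 443.8 kN; R_n = 221.9 + 4·443.8 = 1997 kN → 998 kN.
Block shear: A_gv = 6300, A_nv = 3690, A_nt = 710 mm²; R_n = min(0.6F_uA_nv, 0.6F_yA_gv) + U_bs·F_u·A_nt = 1257 kN → 629 kN.
Bolt shear governs: 530 kN.

530 kN (bolt shear governs)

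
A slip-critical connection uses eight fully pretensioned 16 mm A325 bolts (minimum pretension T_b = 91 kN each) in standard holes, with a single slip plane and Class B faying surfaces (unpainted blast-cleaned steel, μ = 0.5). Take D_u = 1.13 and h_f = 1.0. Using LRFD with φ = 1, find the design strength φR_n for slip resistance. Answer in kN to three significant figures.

R_n = μ · D_u · h_f · T_b · n_s · n_b = 0.5 × 1.13 × 1.0 × 91 × 1 × 8 = 411.3 kN.
Design strength φR_n = 1 × 411.3 = 411 kN.

411 kN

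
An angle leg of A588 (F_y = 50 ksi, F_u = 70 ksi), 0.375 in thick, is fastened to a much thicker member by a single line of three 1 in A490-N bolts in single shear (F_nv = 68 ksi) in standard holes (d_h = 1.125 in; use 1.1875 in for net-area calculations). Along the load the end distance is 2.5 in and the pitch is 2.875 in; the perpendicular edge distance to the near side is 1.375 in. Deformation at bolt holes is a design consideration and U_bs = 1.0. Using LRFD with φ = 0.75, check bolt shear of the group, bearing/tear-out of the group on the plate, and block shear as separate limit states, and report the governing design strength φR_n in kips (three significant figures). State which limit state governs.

Bolt shear: A_b = π·1²/4 = 0.7854 in²; R_n = 68 × 0.7854 × 3 × 1 = 160.2 kips → 0.75 × 160.2 = 120 kips.
Bearing: edge l_c = 1.938, r_n = 61.03 kips; interior l_c = 1.75, r_n = 55.13 kips; R_n = 61.03 + 2·55.13 = 171.3 kips → 128 kips.
Block shear: A_gv = 3.094, A_nv = 1.98, A_nt = 0.293 in²; R_n = min(0.6F_uA_nv, 0.6F_yA_gv) + U_bs·F_u·A_nt = 103.7 kips → 77.8 kips.
Block shear governs: 77.8 kips.

77.8 kips (block shear governs)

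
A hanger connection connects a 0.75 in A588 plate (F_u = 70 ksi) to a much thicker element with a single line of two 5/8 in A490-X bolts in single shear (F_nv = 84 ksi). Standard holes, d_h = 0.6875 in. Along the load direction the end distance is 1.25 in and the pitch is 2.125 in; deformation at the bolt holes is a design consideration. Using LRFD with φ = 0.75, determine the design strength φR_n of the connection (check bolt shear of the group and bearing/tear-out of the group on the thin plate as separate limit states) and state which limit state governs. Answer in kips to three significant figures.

Bolt shear: A_b = π·0.625²/4 = 0.3068 in²; R_n = 84 × 0.3068 × 2 × 1 = 51.54 kips → 0.75 × 51.54 = 38.7 kips.
Bearing (1.2 l_c t F_u ≤ 2.4 d t F_u): upper limit = 2.4·0.625·0.75·70 = 78.75 kips.
  Edge l_c = 1.25 − 0.6875/2 = 0.9062 → r_n = 57.09 kips; interior l_c = 2.125 − 0.6875 = 1.438 → r_n = 78.75 kips.
  R_n,bearing = 1·57.09 + 1·78.75 = 135.8 kips → 0.75 × 135.8 = 102 kips.
Bolt shear governs: 38.7 kips.

38.7 kips (bolt shear governs)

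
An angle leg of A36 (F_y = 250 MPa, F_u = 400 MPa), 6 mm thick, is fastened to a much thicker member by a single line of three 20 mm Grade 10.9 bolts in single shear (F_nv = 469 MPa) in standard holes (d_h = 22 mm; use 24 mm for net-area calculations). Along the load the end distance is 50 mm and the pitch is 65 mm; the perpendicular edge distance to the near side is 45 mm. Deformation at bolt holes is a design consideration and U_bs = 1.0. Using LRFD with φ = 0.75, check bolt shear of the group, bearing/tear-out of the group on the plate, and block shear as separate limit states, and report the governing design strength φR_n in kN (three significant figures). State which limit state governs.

181 kN (block shear governs)

Bolt shear: A_b = π·20²/4 = 314.2 mm²; R_n = 469 × 314.2 × 3 × 1 / 1000 = 442 kN → 0.75 × 442 = 332 kN.
Bearing: edge l_c = 39, r_n = 112.3 kN; interior l_c = 43, r_n = 115.2 kN; R_n = 112.3 + 2·115.2 = 342.7 kN → 257 kN.
Block shear: A_gv = 1080, A_nv = 720, A_nt = 198 mm²; R_n = min(0.6F_uA_nv, 0.6F_yA_gv) + U_bs·F_u·A_nt = 241.2 kN → 181 kN.
Block shear governs: 181 kN.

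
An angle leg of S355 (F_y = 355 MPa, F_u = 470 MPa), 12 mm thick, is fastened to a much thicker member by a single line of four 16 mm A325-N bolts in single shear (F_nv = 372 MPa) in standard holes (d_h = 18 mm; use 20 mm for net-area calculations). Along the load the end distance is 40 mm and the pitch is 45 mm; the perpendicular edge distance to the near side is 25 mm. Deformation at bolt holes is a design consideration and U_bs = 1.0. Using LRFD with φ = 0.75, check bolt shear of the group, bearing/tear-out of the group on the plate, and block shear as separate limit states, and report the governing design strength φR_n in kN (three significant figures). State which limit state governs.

Bolt shear: A_b = π·16²/4 = 201.1 mm²; R_n = 372 × 201.1 × 4 × 1 / 1000 = 299.2 kN → 0.75 × 299.2 = 224 kN.
Bearing: edge l_c = 31, r_n = 209.8 kN; interior l_c = 27, r_n = 182.7 kN; R_n = 209.8 + 3·182.7 = 758 kN → 569 kN.
Block shear: A_gv = 2100, A_nv = 1260, A_nt = 180 mm²; R_n = min(0.6F_uA_nv, 0.6F_yA_gv) + U_bs·F_u·A_nt = 439.9 kN → 330 kN.
Bolt shear governs: 224 kN.

224 kN (bolt shear governs)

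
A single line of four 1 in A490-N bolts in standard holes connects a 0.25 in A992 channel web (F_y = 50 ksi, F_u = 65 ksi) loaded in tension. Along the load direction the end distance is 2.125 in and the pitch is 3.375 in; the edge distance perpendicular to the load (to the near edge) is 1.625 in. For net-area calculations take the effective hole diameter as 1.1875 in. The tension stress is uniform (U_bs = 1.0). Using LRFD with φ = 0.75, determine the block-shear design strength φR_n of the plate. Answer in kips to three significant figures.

71.8 kips

Shear plane L_v = 2.125 + 3·3.375 = 12.25 in; A_gv = 12.25 × 0.25 = 3.062 in².
A_nv = (12.25 − 3.5·1.1875) × 0.25 = 2.023 in².
A_nt = (1.625 − 0.5·1.1875) × 0.25 = 0.2578 in².
0.6 F_u A_nv = 78.91 kips; 0.6 F_y A_gv = 91.88 kips → shear rupture governs the shear term.
R_n = 78.91 + 1.0 × 65 × 0.2578 = 95.67 kips.
Design strength φR_n = 0.75 × 95.67 = 71.8 kips.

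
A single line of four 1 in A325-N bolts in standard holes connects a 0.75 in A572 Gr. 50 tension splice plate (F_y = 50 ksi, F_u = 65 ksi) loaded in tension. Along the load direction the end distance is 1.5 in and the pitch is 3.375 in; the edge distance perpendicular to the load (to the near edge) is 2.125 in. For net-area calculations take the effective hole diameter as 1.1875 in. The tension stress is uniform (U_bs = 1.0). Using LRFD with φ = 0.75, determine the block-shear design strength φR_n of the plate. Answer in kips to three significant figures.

Shear plane L_v = 1.5 + 3·3.375 = 11.62 in; A_gv = 11.62 × 0.75 = 8.719 in².
A_nv = (11.62 − 3.5·1.1875) × 0.75 = 5.602 in².
A_nt = (2.125 − 0.5·1.1875) × 0.75 = 1.148 in².
0.6 F_u A_nv = 218.5 kips; 0.6 F_y A_gv = 261.6 kips → shear rupture governs the shear term.
R_n = 218.5 + 1.0 × 65 × 1.148 = 293.1 kips.
Design strength φR_n = 0.75 × 293.1 = 220 kips.

220 kips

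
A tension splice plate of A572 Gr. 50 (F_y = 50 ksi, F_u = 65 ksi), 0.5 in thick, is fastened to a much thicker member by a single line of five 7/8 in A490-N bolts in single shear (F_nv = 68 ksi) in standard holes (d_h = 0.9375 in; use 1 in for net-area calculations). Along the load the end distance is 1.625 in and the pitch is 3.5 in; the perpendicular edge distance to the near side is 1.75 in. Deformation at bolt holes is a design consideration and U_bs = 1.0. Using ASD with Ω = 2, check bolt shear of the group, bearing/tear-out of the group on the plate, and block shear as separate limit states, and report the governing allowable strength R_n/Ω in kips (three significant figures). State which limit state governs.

Bolt shear: A_b = π·0.875²/4 = 0.6013 in²; R_n = 68 × 0.6013 × 5 × 1 = 204.4 kips → 204.4 / 2 = 102 kips.
Bearing: edge l_c = 1.156, r_n = 45.09 kips; interior l_c = 2.562, r_n = 68.25 kips; R_n = 45.09 + 4·68.25 = 318.1 kips → 159 kips.
Block shear: A_gv = 7.812, A_nv = 5.562, A_nt = 0.625 in²; R_n = min(0.6F_uA_nv, 0.6F_yA_gv) + U_bs·F_u·A_nt = 257.6 kips → 129 kips.
Bolt shear governs: 102 kips.

102 kips (bolt shear governs)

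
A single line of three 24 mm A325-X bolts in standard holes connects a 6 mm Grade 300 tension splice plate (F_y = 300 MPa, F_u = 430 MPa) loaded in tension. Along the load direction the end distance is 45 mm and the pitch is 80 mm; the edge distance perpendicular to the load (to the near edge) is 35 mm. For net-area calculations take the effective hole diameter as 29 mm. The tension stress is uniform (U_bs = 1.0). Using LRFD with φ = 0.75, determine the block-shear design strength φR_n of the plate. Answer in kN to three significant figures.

194 kN

Shear plane L_v = 45 + 2·80 = 205 mm; A_gv = 205 × 6 = 1230 mm².
A_nv = (205 − 2.5·29) × 6 = 795 mm².
A_nt = (35 − 0.5·29) × 6 = 123 mm².
0.6 F_u A_nv = 205.1 kN; 0.6 F_y A_gv = 221.4 kN → shear rupture governs the shear term.
R_n = 205.1 + 1.0 × 430 × 123 / 1000 = 258 kN.
Design strength φR_n = 0.75 × 258 = 194 kN.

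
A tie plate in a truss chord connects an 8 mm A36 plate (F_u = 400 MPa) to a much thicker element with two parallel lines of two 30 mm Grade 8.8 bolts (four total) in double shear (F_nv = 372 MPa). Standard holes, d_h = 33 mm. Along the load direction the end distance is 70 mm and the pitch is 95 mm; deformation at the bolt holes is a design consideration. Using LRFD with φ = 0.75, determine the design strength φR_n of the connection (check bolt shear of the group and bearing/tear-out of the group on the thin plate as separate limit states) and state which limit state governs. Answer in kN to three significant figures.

Bolt shear: A_b = π·30²/4 = 706.9 mm²; R_n = 372 × 706.9 × 4 × 2 / 1000 = 2104 kN → 0.75 × 2104 = 1580 kN.
Bearing (1.2 l_c t F_u ≤ 2.4 d t F_u): upper limit = 2.4·30·8·400 / 1000 = 230.4 kN.
  Edge l_c = 70 − 33/2 = 53.5 → r_n = 205.4 kN; interior l_c = 95 − 33 = 62 → r_n = 230.4 kN.
  R_n,bearing = 2·205.4 + 2·230.4 = 871.7 kN → 0.75 × 871.7 = 654 kN.
Bearing governs: 654 kN.

654 kN (bearing governs)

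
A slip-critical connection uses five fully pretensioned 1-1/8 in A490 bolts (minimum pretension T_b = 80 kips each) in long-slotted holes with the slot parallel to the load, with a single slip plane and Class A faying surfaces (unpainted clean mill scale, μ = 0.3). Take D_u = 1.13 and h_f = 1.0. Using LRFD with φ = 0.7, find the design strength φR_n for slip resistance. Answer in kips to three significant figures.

R_n = μ · D_u · h_f · T_b · n_s · n_b = 0.3 × 1.13 × 1.0 × 80 × 1 × 5 = 135.6 kips.
Design strength φR_n = 0.7 × 135.6 = 94.9 kips.

94.9 kips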